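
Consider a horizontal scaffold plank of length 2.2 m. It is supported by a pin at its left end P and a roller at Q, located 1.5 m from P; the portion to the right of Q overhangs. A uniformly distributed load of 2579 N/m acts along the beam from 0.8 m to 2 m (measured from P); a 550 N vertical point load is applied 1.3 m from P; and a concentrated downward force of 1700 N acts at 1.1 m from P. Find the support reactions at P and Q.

P_x = 0, P_y = 733.0 N, Q_y = 4612 N

Resultant of the distributed load: 2579 × 1.2 = 3094.8 N at 1.4 m from P.
Moments about P: Q_y·1.5 − (2579·1.2)·1.4 − 550·1.3 − 1700·1.1 = 0 → Q_y = 6917.72/1.5 = 4611.81 ≈ 4612 N.
ΣF_y = 0: P_y + 4611.81 − 2579·1.2 − 550 − 1700 = 0 → P_y = 733.0 N.
ΣF_x = 0: no horizontal applied forces, so P_x = 0.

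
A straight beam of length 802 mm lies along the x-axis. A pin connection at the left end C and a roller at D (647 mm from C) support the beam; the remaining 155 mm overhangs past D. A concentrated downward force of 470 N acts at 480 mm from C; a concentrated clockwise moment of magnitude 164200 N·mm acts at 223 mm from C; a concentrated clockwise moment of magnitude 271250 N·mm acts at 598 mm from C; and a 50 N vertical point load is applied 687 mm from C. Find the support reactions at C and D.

C_x = 0, C_y = -554.8 N, D_y = 1075 N

Taking moments about C: D_y·647 − 470·480 − 164200 − 271250 − 50·687 = 0 → D_y = 695400/647 = 1074.81 ≈ 1075 N.
ΣF_y = 0: C_y + 1074.81 − 470 − 50 = 0 → C_y = -554.8 N.
ΣF_x = 0: no horizontal applied forces, so C_x = 0.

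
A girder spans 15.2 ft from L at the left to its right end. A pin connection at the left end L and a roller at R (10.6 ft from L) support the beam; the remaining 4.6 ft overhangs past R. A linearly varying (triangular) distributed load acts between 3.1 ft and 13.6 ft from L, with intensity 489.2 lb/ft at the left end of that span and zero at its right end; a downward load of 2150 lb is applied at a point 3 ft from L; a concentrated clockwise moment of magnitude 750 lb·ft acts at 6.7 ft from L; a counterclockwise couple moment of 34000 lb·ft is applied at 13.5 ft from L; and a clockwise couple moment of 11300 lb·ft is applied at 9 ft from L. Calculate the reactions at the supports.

Resultant of the triangular load: ½ × 489.2 × 10.5 = 2568.3 lb, acting at 6.6 ft from L (one-third of the span from the peak).
Taking moments about L: R_y·10.6 − (½·489.2·10.5)·6.6 − 2150·3 − 750 + 34000 − 11300 = 0 → R_y = 1450.78/10.6 = 136.866 ≈ 136.9 lb.
ΣF_y = 0: L_y + 136.866 − ½·489.2·10.5 − 2150 = 0 → L_y = 4581 lb.
ΣF_x = 0: no horizontal applied forces, so L_x = 0.

L_x = 0, L_y = 4581 lb, R_y = 136.9 lb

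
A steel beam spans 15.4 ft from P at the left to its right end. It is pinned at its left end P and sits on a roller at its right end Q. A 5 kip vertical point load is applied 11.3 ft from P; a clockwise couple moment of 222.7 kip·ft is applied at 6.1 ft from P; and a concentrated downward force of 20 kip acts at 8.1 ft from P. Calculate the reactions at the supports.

ΣM about P: Q_y·15.4 − 5·11.3 − 222.7 − 20·8.1 = 0 → Q_y = 441.2/15.4 = 28.6494 ≈ 28.65 kip.
ΣF_y = 0: P_y + 28.6494 − 5 − 20 = 0 → P_y = -3.649 kip.
ΣF_x = 0: no horizontal applied forces, so P_x = 0.

P_x = 0, P_y = -3.649 kip, Q_y = 28.65 kip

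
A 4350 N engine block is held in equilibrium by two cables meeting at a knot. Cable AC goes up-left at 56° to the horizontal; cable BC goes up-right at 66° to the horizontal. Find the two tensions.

T_AC = 2086 N, T_BC = 2868 N

ΣF_x = 0: −T_AC·cos56° + T_BC·cos66° = 0 → T_BC = 1.37483·T_AC.
ΣF_y = 0: T_AC·sin56° + T_BC·sin66° = 4350.
Substitute: T_AC·(0.829038 + 1.37483·0.913545) = 4350 → T_AC = 2086.32 ≈ 2086 N.
Then T_BC = 1.37483 × 2086.32 = 2868 N.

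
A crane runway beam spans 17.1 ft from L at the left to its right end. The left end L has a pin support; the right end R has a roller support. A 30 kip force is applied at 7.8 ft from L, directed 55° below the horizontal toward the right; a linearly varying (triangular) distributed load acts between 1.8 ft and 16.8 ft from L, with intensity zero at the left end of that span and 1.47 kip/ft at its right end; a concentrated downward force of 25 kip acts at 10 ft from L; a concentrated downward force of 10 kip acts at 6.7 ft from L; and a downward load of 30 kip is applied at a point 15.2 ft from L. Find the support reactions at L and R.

Resultant of the triangular load: ½ × 1.47 × 15 = 11.025 kip, acting at 11.8 ft from L (one-third of the span from the peak).
ΣM about L: R_y·17.1 − 30·sin55°·7.8 − (½·1.47·15)·11.8 − 25·10 − 10·6.7 − 30·15.2 = 0 → R_y = 1094.78/17.1 = 64.0222 ≈ 64.02 kip.
ΣF_y = 0: L_y + 64.0222 − 30·sin55° − ½·1.47·15 − 25 − 10 − 30 = 0 → L_y = 36.58 kip.
ΣF_x = 0: L_x + 30·cos55° = 0 → L_x = -17.21 kip.

L_x = -17.21 kip, L_y = 36.58 kip, R_y = 64.02 kip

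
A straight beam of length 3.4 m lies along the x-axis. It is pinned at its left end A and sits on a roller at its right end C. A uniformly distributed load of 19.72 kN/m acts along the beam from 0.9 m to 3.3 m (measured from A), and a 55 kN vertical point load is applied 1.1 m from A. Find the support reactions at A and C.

Resultant of the distributed load: 19.72 × 2.4 = 47.328 kN at 2.1 m from A.
ΣM about A: C_y·3.4 − (19.72·2.4)·2.1 − 55·1.1 = 0 → C_y = 159.8888/3.4 = 47.0261 ≈ 47.03 kN.
ΣF_y = 0: A_y + 47.0261 − 19.72·2.4 − 55 = 0 → A_y = 55.30 kN.
ΣF_x = 0: no horizontal applied forces, so A_x = 0.

A_x = 0, A_y = 55.30 kN, C_y = 47.03 kN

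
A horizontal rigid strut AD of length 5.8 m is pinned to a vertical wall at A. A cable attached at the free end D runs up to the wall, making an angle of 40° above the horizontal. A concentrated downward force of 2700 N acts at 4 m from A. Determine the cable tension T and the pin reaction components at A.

ΣM about A: T·sin40°·5.8 − 2700·4 = 0 → T = 10800/(5.8·0.642788) = 2896.86 ≈ 2897 N.
ΣF_x = 0: A_x − T·cos40° = 0 → A_x = 2896.86 × 0.766044 = 2219 N.
ΣF_y = 0: A_y + T·sin40° − 2700 = 0 → A_y = 2700 − 2896.86 × 0.642788 = 837.9 N.

T = 2897 N, A_x = 2219 N, A_y = 837.9 N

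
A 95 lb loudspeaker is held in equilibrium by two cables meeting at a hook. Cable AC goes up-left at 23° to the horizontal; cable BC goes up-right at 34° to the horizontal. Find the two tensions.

ΣF_x = 0: −T_AC·cos23° + T_BC·cos34° = 0 → T_BC = 1.11033·T_AC.
ΣF_y = 0: T_AC·sin23° + T_BC·sin34° = 95.
Substitute: T_AC·(0.390731 + 1.11033·0.559193) = 95 → T_AC = 93.9088 ≈ 93.91 lb.
Then T_BC = 1.11033 × 93.9088 = 104.3 lb.

T_AC = 93.91 lb, T_BC = 104.3 lb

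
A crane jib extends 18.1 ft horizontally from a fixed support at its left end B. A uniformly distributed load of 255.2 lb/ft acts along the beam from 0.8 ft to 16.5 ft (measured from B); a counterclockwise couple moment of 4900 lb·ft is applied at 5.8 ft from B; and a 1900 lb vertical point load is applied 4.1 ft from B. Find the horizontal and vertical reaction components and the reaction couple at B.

B_x = 0, B_y = 5907 lb, M_B = 37550 lb·ft

Resultant of the distributed load: 255.2 × 15.7 = 4006.64 lb at 8.65 ft from B.
ΣF_x = 0: B_x = 0.
ΣF_y = 0: B_y − 255.2·15.7 − 1900 = 0 → B_y = 5907 lb.
ΣM about B: M_B − (255.2·15.7)·8.65 + 4900 − 1900·4.1 = 0 → M_B = 37550 lb·ft.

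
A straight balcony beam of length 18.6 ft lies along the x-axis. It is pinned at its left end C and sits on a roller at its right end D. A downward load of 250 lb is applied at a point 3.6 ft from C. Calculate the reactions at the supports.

Moments about C: D_y·18.6 − 250·3.6 = 0 → D_y = 900/18.6 = 48.3871 ≈ 48.39 lb.
ΣF_y = 0: C_y + 48.3871 − 250 = 0 → C_y = 201.6 lb.
ΣF_x = 0: no horizontal applied forces, so C_x = 0.

C_x = 0, C_y = 201.6 lb, D_y = 48.39 lb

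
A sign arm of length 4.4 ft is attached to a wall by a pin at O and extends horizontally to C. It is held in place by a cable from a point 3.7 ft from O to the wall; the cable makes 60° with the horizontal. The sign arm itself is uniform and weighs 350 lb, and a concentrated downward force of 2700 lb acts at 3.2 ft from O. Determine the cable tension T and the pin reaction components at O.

ΣM about O: T·sin60°·3.7 − 350·2.2 − 2700·3.2 = 0 → T = 9410/(3.7·0.866025) = 2936.69 ≈ 2937 lb.
ΣF_x = 0: O_x − T·cos60° = 0 → O_x = 2936.69 × 0.5 = 1468 lb.
ΣF_y = 0: O_y + T·sin60° − 350 − 2700 = 0 → O_y = 3050 − 2936.69 × 0.866025 = 506.8 lb.

T = 2937 lb, O_x = 1468 lb, O_y = 506.8 lb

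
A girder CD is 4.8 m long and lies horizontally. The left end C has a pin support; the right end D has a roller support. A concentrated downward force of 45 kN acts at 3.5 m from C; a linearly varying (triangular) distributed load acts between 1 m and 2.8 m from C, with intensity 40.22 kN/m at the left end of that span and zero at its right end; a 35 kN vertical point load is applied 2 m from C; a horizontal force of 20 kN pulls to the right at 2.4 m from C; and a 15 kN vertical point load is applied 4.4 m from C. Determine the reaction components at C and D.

C_x = -20.00 kN, C_y = 57.99 kN, D_y = 73.21 kN

Resultant of the triangular load: ½ × 40.22 × 1.8 = 36.198 kN, acting at 1.6 m from C (one-third of the span from the peak).
ΣM about C: D_y·4.8 − 45·3.5 − (½·40.22·1.8)·1.6 − 35·2 − 15·4.4 = 0 → D_y = 351.4168/4.8 = 73.2118 ≈ 73.21 kN.
ΣF_y = 0: C_y + 73.2118 − 45 − ½·40.22·1.8 − 35 − 15 = 0 → C_y = 57.99 kN.
ΣF_x = 0: C_x + 20 = 0 → C_x = -20.00 kN.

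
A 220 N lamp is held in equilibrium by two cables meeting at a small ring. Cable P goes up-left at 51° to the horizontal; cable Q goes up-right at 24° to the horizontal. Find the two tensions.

T_P = 208.1 N, T_Q = 143.3 N

ΣF_x = 0: −T_P·cos51° + T_Q·cos24° = 0 → T_Q = 0.688877·T_P.
ΣF_y = 0: T_P·sin51° + T_Q·sin24° = 220.
Substitute: T_P·(0.777146 + 0.688877·0.406737) = 220 → T_P = 208.07 ≈ 208.1 N.
Then T_Q = 0.688877 × 208.07 = 143.3 N.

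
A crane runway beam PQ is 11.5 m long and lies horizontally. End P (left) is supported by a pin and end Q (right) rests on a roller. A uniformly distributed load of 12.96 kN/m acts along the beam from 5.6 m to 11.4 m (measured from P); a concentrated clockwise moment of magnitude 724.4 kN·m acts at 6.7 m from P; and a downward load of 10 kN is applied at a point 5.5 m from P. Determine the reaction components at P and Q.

P_x = 0, P_y = -38.16 kN, Q_y = 123.3 kN

Resultant of the distributed load: 12.96 × 5.8 = 75.168 kN at 8.5 m from P.
ΣM about P: Q_y·11.5 − (12.96·5.8)·8.5 − 724.4 − 10·5.5 = 0 → Q_y = 1418.328/11.5 = 123.333 ≈ 123.3 kN.
ΣF_y = 0: P_y + 123.333 − 12.96·5.8 − 10 = 0 → P_y = -38.16 kN.
ΣF_x = 0: no horizontal applied forces, so P_x = 0.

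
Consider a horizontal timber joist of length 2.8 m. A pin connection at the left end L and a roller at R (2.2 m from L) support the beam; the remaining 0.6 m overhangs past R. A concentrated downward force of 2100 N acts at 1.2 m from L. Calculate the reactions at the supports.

L_x = 0, L_y = 954.5 N, R_y = 1145 N

Taking moments about L: R_y·2.2 − 2100·1.2 = 0 → R_y = 2520/2.2 = 1145.45 ≈ 1145 N.
ΣF_y = 0: L_y + 1145.45 − 2100 = 0 → L_y = 954.5 N.
ΣF_x = 0: no horizontal applied forces, so L_x = 0.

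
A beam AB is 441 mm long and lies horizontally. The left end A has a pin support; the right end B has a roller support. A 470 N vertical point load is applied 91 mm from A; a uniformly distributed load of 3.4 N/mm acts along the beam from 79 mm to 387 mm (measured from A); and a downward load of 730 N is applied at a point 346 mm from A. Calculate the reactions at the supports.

Resultant of the distributed load: 3.4 × 308 = 1047.2 N at 233 mm from A.
ΣM about A: B_y·441 − 470·91 − (3.4·308)·233 − 730·346 = 0 → B_y = 539347.6/441 = 1223.01 ≈ 1223 N.
ΣF_y = 0: A_y + 1223.01 − 470 − 3.4·308 − 730 = 0 → A_y = 1024 N.
ΣF_x = 0: no horizontal applied forces, so A_x = 0.

A_x = 0, A_y = 1024 N, B_y = 1223 N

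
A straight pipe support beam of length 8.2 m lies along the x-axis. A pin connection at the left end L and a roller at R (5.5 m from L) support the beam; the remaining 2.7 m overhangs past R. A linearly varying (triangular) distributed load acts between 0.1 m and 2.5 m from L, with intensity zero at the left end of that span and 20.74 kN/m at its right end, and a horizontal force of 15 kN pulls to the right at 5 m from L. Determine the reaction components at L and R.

L_x = -15.00 kN, L_y = 17.20 kN, R_y = 7.693 kN

Resultant of the triangular load: ½ × 20.74 × 2.4 = 24.888 kN, acting at 1.7 m from L (one-third of the span from the peak).
ΣM about L: R_y·5.5 − (½·20.74·2.4)·1.7 = 0 → R_y = 42.3096/5.5 = 7.69265 ≈ 7.693 kN.
ΣF_y = 0: L_y + 7.69265 − ½·20.74·2.4 = 0 → L_y = 17.20 kN.
ΣF_x = 0: L_x + 15 = 0 → L_x = -15.00 kN.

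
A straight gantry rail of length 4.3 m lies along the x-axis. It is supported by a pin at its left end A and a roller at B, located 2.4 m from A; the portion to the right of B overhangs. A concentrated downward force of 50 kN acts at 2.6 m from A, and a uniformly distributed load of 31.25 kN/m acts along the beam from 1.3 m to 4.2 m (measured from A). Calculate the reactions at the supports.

A_x = 0, A_y = -17.38 kN, B_y = 158.0 kN

Resultant of the distributed load: 31.25 × 2.9 = 90.625 kN at 2.75 m from A.
ΣM about A: B_y·2.4 − 50·2.6 − (31.25·2.9)·2.75 = 0 → B_y = 379.21875/2.4 = 158.008 ≈ 158.0 kN.
ΣF_y = 0: A_y + 158.008 − 50 − 31.25·2.9 = 0 → A_y = -17.38 kN.
ΣF_x = 0: no horizontal applied forces, so A_x = 0.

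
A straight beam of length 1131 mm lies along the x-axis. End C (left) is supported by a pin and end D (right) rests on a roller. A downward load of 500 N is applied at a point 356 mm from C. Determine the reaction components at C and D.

C_x = 0, C_y = 342.6 N, D_y = 157.4 N

Moments about C: D_y·1131 − 500·356 = 0 → D_y = 178000/1131 = 157.383 ≈ 157.4 N.
ΣF_y = 0: C_y + 157.383 − 500 = 0 → C_y = 342.6 N.
ΣF_x = 0: no horizontal applied forces, so C_x = 0.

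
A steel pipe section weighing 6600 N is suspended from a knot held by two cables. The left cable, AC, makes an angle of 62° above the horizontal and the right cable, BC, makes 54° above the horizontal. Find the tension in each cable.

T_AC = 4316 N, T_BC = 3447 N

ΣF_x = 0: −T_AC·cos62° + T_BC·cos54° = 0 → T_BC = 0.798713·T_AC.
ΣF_y = 0: T_AC·sin62° + T_BC·sin54° = 6600.
Substitute: T_AC·(0.882948 + 0.798713·0.809017) = 6600 → T_AC = 4316.21 ≈ 4316 N.
Then T_BC = 0.798713 × 4316.21 = 3447 N.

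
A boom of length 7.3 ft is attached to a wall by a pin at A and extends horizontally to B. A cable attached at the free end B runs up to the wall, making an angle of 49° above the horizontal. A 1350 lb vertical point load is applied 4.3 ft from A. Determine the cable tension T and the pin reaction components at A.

ΣM about A: T·sin49°·7.3 − 1350·4.3 = 0 → T = 5805/(7.3·0.75471) = 1053.66 ≈ 1054 lb.
ΣF_x = 0: A_x − T·cos49° = 0 → A_x = 1053.66 × 0.656059 = 691.3 lb.
ΣF_y = 0: A_y + T·sin49° − 1350 = 0 → A_y = 1350 − 1053.66 × 0.75471 = 554.8 lb.

T = 1054 lb, A_x = 691.3 lb, A_y = 554.8 lb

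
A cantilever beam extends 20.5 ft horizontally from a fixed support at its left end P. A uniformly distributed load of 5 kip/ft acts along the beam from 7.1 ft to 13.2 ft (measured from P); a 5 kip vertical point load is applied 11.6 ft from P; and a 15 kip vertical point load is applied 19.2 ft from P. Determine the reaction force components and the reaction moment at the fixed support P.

P_x = 0, P_y = 50.50 kip, M_P = 655.6 kip·ft

Resultant of the distributed load: 5 × 6.1 = 30.5 kip at 10.15 ft from P.
ΣF_x = 0: P_x = 0.
ΣF_y = 0: P_y − 5·6.1 − 5 − 15 = 0 → P_y = 50.50 kip.
ΣM about P: M_P − (5·6.1)·10.15 − 5·11.6 − 15·19.2 = 0 → M_P = 655.6 kip·ft.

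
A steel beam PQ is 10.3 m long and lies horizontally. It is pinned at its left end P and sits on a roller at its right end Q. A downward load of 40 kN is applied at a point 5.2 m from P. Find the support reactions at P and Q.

Moments about P: Q_y·10.3 − 40·5.2 = 0 → Q_y = 208/10.3 = 20.1942 ≈ 20.19 kN.
ΣF_y = 0: P_y + 20.1942 − 40 = 0 → P_y = 19.81 kN.
ΣF_x = 0: no horizontal applied forces, so P_x = 0.

P_x = 0, P_y = 19.81 kN, Q_y = 20.19 kN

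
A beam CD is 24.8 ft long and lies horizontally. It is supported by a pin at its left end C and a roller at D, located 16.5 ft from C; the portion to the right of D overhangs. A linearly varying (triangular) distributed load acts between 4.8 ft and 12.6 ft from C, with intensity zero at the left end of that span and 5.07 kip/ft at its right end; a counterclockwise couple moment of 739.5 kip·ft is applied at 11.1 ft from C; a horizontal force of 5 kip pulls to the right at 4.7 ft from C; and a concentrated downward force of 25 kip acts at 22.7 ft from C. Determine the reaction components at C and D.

C_x = -5.000 kip, C_y = 43.21 kip, D_y = 1.559 kip

Resultant of the triangular load: ½ × 5.07 × 7.8 = 19.773 kip, acting at 10 ft from C (one-third of the span from the peak).
Moments about C: D_y·16.5 − (½·5.07·7.8)·10 + 739.5 − 25·22.7 = 0 → D_y = 25.73/16.5 = 1.55939 ≈ 1.559 kip.
ΣF_y = 0: C_y + 1.55939 − ½·5.07·7.8 − 25 = 0 → C_y = 43.21 kip.
ΣF_x = 0: C_x + 5 = 0 → C_x = -5.000 kip.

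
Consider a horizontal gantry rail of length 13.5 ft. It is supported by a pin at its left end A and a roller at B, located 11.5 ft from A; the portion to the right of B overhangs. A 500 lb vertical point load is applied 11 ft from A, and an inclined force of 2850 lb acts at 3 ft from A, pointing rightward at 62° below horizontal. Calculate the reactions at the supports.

ΣM about A: B_y·11.5 − 500·11 − 2850·sin62°·3 = 0 → B_y = 13049.2/11.5 = 1134.71 ≈ 1135 lb.
ΣF_y = 0: A_y + 1134.71 − 500 − 2850·sin62° = 0 → A_y = 1882 lb.
ΣF_x = 0: A_x + 2850·cos62° = 0 → A_x = -1338 lb.

A_x = -1338 lb, A_y = 1882 lb, B_y = 1135 lb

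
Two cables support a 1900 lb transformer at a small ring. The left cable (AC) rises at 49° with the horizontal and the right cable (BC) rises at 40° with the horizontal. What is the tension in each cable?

T_AC = 1456 lb, T_BC = 1247 lb

ΣF_x = 0: −T_AC·cos49° + T_BC·cos40° = 0 → T_BC = 0.856424·T_AC.
ΣF_y = 0: T_AC·sin49° + T_BC·sin40° = 1900.
Substitute: T_AC·(0.75471 + 0.856424·0.642788) = 1900 → T_AC = 1455.71 ≈ 1456 lb.
Then T_BC = 0.856424 × 1455.71 = 1247 lb.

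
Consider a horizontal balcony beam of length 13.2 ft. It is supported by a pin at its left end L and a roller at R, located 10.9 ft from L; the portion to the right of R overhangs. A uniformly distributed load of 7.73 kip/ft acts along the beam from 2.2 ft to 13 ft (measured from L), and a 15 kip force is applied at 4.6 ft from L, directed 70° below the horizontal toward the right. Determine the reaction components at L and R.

Resultant of the distributed load: 7.73 × 10.8 = 83.484 kip at 7.6 ft from L.
ΣM about L: R_y·10.9 − (7.73·10.8)·7.6 − 15·sin70°·4.6 = 0 → R_y = 699.317/10.9 = 64.1575 ≈ 64.16 kip.
ΣF_y = 0: L_y + 64.1575 − 7.73·10.8 − 15·sin70° = 0 → L_y = 33.42 kip.
ΣF_x = 0: L_x + 15·cos70° = 0 → L_x = -5.130 kip.

L_x = -5.130 kip, L_y = 33.42 kip, R_y = 64.16 kip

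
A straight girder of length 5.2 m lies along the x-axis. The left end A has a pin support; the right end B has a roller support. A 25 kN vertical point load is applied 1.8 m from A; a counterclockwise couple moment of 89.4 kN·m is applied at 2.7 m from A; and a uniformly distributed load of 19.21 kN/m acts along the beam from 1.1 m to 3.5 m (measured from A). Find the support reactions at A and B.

Resultant of the distributed load: 19.21 × 2.4 = 46.104 kN at 2.3 m from A.
Moments about A: B_y·5.2 − 25·1.8 + 89.4 − (19.21·2.4)·2.3 = 0 → B_y = 61.6392/5.2 = 11.8537 ≈ 11.85 kN.
ΣF_y = 0: A_y + 11.8537 − 25 − 19.21·2.4 = 0 → A_y = 59.25 kN.
ΣF_x = 0: no horizontal applied forces, so A_x = 0.

A_x = 0, A_y = 59.25 kN, B_y = 11.85 kN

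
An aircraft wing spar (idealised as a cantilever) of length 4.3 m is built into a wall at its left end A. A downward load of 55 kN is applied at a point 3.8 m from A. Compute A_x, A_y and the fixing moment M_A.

A_x = 0, A_y = 55.00 kN, M_A = 209.0 kN·m

ΣF_x = 0: A_x = 0.
ΣF_y = 0: A_y − 55 = 0 → A_y = 55.00 kN.
ΣM about A: M_A − 55·3.8 = 0 → M_A = 209.0 kN·m.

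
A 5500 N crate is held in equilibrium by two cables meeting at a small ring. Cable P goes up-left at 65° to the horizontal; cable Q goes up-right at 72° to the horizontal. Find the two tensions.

ΣF_x = 0: −T_P·cos65° + T_Q·cos72° = 0 → T_Q = 1.36762·T_P.
ΣF_y = 0: T_P·sin65° + T_Q·sin72° = 5500.
Substitute: T_P·(0.906308 + 1.36762·0.951057) = 5500 → T_P = 2492.08 ≈ 2492 N.
Then T_Q = 1.36762 × 2492.08 = 3408 N.

T_P = 2492 N, T_Q = 3408 N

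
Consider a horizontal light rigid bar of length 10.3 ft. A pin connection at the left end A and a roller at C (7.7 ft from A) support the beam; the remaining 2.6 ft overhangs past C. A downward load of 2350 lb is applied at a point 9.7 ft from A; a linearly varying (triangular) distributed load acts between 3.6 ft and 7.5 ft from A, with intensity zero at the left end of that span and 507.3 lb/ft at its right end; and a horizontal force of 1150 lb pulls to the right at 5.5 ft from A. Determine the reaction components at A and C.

Resultant of the triangular load: ½ × 507.3 × 3.9 = 989.235 lb, acting at 6.2 ft from A (one-third of the span from the peak).
Taking moments about A: C_y·7.7 − 2350·9.7 − (½·507.3·3.9)·6.2 = 0 → C_y = 28928.257/7.7 = 3756.92 ≈ 3757 lb.
ΣF_y = 0: A_y + 3756.92 − 2350 − ½·507.3·3.9 = 0 → A_y = -417.7 lb.
ΣF_x = 0: A_x + 1150 = 0 → A_x = -1150 lb.

A_x = -1150 lb, A_y = -417.7 lb, C_y = 3757 lb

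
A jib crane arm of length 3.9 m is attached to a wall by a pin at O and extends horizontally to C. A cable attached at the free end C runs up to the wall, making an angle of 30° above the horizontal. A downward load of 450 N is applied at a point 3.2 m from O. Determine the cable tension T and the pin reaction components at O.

T = 738.5 N, O_x = 639.5 N, O_y = 80.77 N

ΣM about O: T·sin30°·3.9 − 450·3.2 = 0 → T = 1440/(3.9·0.5) = 738.462 ≈ 738.5 N.
ΣF_x = 0: O_x − T·cos30° = 0 → O_x = 738.462 × 0.866025 = 639.5 N.
ΣF_y = 0: O_y + T·sin30° − 450 = 0 → O_y = 450 − 738.462 × 0.5 = 80.77 N.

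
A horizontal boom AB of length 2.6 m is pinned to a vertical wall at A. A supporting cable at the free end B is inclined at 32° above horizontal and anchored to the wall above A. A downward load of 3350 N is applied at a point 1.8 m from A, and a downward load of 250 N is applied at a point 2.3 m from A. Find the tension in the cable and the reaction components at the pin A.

ΣM about A: T·sin32°·2.6 − 3350·1.8 − 250·2.3 = 0 → T = 6605/(2.6·0.529919) = 4793.91 ≈ 4794 N.
ΣF_x = 0: A_x − T·cos32° = 0 → A_x = 4793.91 × 0.848048 = 4065 N.
ΣF_y = 0: A_y + T·sin32° − 3350 − 250 = 0 → A_y = 3600 − 4793.91 × 0.529919 = 1060 N.

T = 4794 N, A_x = 4065 N, A_y = 1060 N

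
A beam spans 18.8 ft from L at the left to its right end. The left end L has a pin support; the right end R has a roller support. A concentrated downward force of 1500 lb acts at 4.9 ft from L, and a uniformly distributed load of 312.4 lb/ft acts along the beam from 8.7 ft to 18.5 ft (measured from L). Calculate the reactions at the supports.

L_x = 0, L_y = 1956 lb, R_y = 2606 lb

Resultant of the distributed load: 312.4 × 9.8 = 3061.52 lb at 13.6 ft from L.
Moments about L: R_y·18.8 − 1500·4.9 − (312.4·9.8)·13.6 = 0 → R_y = 48986.672/18.8 = 2605.67 ≈ 2606 lb.
ΣF_y = 0: L_y + 2605.67 − 1500 − 312.4·9.8 = 0 → L_y = 1956 lb.
ΣF_x = 0: no horizontal applied forces, so L_x = 0.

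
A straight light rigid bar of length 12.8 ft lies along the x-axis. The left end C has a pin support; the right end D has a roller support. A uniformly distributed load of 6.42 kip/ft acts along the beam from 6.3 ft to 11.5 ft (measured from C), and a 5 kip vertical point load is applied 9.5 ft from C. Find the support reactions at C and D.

Resultant of the distributed load: 6.42 × 5.2 = 33.384 kip at 8.9 ft from C.
Moments about C: D_y·12.8 − (6.42·5.2)·8.9 − 5·9.5 = 0 → D_y = 344.6176/12.8 = 26.9232 ≈ 26.92 kip.
ΣF_y = 0: C_y + 26.9232 − 6.42·5.2 − 5 = 0 → C_y = 11.46 kip.
ΣF_x = 0: no horizontal applied forces, so C_x = 0.

C_x = 0, C_y = 11.46 kip, D_y = 26.92 kip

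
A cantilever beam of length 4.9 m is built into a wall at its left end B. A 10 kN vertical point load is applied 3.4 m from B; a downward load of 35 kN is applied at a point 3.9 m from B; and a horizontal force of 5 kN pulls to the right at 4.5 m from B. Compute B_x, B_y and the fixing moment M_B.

B_x = -5.000 kN, B_y = 45.00 kN, M_B = 170.5 kN·m

ΣF_x = 0: B_x + 5 = 0 → B_x = -5.000 kN.
ΣF_y = 0: B_y − 10 − 35 = 0 → B_y = 45.00 kN.
ΣM about B: M_B − 10·3.4 − 35·3.9 = 0 → M_B = 170.5 kN·m.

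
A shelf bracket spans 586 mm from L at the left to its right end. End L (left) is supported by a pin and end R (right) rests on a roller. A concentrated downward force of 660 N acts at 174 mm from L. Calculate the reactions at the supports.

L_x = 0, L_y = 464.0 N, R_y = 196.0 N

ΣM about L: R_y·586 − 660·174 = 0 → R_y = 114840/586 = 195.973 ≈ 196.0 N.
ΣF_y = 0: L_y + 195.973 − 660 = 0 → L_y = 464.0 N.
ΣF_x = 0: no horizontal applied forces, so L_x = 0.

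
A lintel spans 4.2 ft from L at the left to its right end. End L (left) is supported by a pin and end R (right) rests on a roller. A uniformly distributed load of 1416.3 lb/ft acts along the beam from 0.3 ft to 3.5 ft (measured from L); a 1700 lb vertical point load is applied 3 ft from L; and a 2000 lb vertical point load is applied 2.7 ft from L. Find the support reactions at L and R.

Resultant of the distributed load: 1416.3 × 3.2 = 4532.16 lb at 1.9 ft from L.
Taking moments about L: R_y·4.2 − (1416.3·3.2)·1.9 − 1700·3 − 2000·2.7 = 0 → R_y = 19111.104/4.2 = 4550.26 ≈ 4550 lb.
ΣF_y = 0: L_y + 4550.26 − 1416.3·3.2 − 1700 − 2000 = 0 → L_y = 3682 lb.
ΣF_x = 0: no horizontal applied forces, so L_x = 0.

L_x = 0, L_y = 3682 lb, R_y = 4550 lb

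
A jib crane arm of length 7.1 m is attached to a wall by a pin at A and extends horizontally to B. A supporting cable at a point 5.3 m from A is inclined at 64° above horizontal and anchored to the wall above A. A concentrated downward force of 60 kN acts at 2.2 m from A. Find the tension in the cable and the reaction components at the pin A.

T = 27.71 kN, A_x = 12.15 kN, A_y = 35.09 kN

ΣM about A: T·sin64°·5.3 − 60·2.2 = 0 → T = 132/(5.3·0.898794) = 27.7101 ≈ 27.71 kN.
ΣF_x = 0: A_x − T·cos64° = 0 → A_x = 27.7101 × 0.438371 = 12.15 kN.
ΣF_y = 0: A_y + T·sin64° − 60 = 0 → A_y = 60 − 27.7101 × 0.898794 = 35.09 kN.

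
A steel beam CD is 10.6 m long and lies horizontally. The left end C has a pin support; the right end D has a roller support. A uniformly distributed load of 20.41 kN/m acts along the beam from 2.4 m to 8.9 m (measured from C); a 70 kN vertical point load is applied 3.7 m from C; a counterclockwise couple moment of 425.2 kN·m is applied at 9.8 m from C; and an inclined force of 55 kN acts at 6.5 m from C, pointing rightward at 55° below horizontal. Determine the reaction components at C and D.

C_x = -31.55 kN, C_y = 165.1 kN, D_y = 82.66 kN

Resultant of the distributed load: 20.41 × 6.5 = 132.665 kN at 5.65 m from C.
ΣM about C: D_y·10.6 − (20.41·6.5)·5.65 − 70·3.7 + 425.2 − 55·sin55°·6.5 = 0 → D_y = 876.204/10.6 = 82.6608 ≈ 82.66 kN.
ΣF_y = 0: C_y + 82.6608 − 20.41·6.5 − 70 − 55·sin55° = 0 → C_y = 165.1 kN.
ΣF_x = 0: C_x + 55·cos55° = 0 → C_x = -31.55 kN.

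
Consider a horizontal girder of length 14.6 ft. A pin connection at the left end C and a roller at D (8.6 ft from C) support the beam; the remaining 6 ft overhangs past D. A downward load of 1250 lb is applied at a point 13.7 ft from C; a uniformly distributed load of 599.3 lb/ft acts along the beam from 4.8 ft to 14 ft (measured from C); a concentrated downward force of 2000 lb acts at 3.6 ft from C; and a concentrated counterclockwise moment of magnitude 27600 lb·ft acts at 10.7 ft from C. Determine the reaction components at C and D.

C_x = 0, C_y = 3118 lb, D_y = 5646 lb

Resultant of the distributed load: 599.3 × 9.2 = 5513.56 lb at 9.4 ft from C.
ΣM about C: D_y·8.6 − 1250·13.7 − (599.3·9.2)·9.4 − 2000·3.6 + 27600 = 0 → D_y = 48552.464/8.6 = 5645.64 ≈ 5646 lb.
ΣF_y = 0: C_y + 5645.64 − 1250 − 599.3·9.2 − 2000 = 0 → C_y = 3118 lb.
ΣF_x = 0: no horizontal applied forces, so C_x = 0.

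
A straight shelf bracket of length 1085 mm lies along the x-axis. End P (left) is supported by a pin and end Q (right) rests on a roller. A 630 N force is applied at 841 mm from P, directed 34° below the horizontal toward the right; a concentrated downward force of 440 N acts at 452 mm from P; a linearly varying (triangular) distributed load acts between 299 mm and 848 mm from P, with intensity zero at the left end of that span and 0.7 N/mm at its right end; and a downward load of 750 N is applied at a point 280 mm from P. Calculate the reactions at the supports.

P_x = -522.3 N, P_y = 966.8 N, Q_y = 767.7 N

Resultant of the triangular load: ½ × 0.7 × 549 = 192.15 N, acting at 665 mm from P (one-third of the span from the peak).
ΣM about P: Q_y·1085 − 630·sin34°·841 − 440·452 − (½·0.7·549)·665 − 750·280 = 0 → Q_y = 832937/1085 = 767.684 ≈ 767.7 N.
ΣF_y = 0: P_y + 767.684 − 630·sin34° − 440 − ½·0.7·549 − 750 = 0 → P_y = 966.8 N.
ΣF_x = 0: P_x + 630·cos34° = 0 → P_x = -522.3 N.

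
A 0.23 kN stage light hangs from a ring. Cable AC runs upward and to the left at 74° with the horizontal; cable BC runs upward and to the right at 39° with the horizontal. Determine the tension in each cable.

T_AC = 0.1942 kN, T_BC = 0.06887 kN

ΣF_x = 0: −T_AC·cos74° + T_BC·cos39° = 0 → T_BC = 0.354679·T_AC.
ΣF_y = 0: T_AC·sin74° + T_BC·sin39° = 0.23.
Substitute: T_AC·(0.961262 + 0.354679·0.62932) = 0.23 → T_AC = 0.19418 ≈ 0.1942 kN.
Then T_BC = 0.354679 × 0.19418 = 0.06887 kN.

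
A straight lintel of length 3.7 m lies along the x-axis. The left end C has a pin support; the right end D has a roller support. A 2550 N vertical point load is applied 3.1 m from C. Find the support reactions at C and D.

C_x = 0, C_y = 413.5 N, D_y = 2136 N

Taking moments about C: D_y·3.7 − 2550·3.1 = 0 → D_y = 7905/3.7 = 2136.49 ≈ 2136 N.
ΣF_y = 0: C_y + 2136.49 − 2550 = 0 → C_y = 413.5 N.
ΣF_x = 0: no horizontal applied forces, so C_x = 0.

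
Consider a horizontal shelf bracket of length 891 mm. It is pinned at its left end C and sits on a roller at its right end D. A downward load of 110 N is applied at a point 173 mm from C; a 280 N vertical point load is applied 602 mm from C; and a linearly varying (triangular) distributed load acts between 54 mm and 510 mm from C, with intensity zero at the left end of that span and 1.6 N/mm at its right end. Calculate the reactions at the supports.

C_x = 0, C_y = 397.7 N, D_y = 357.1 N

Resultant of the triangular load: ½ × 1.6 × 456 = 364.8 N, acting at 358 mm from C (one-third of the span from the peak).
ΣM about C: D_y·891 − 110·173 − 280·602 − (½·1.6·456)·358 = 0 → D_y = 318188.4/891 = 357.114 ≈ 357.1 N.
ΣF_y = 0: C_y + 357.114 − 110 − 280 − ½·1.6·456 = 0 → C_y = 397.7 N.
ΣF_x = 0: no horizontal applied forces, so C_x = 0.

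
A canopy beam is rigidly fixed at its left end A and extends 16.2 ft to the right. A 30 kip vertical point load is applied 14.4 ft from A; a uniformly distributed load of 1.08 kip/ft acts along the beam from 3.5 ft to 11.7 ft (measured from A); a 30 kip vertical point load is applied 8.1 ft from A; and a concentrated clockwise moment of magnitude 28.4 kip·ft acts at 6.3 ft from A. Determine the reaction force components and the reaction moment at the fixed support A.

A_x = 0, A_y = 68.86 kip, M_A = 770.7 kip·ft

Resultant of the distributed load: 1.08 × 8.2 = 8.856 kip at 7.6 ft from A.
ΣF_x = 0: A_x = 0.
ΣF_y = 0: A_y − 30 − 1.08·8.2 − 30 = 0 → A_y = 68.86 kip.
ΣM about A: M_A − 30·14.4 − (1.08·8.2)·7.6 − 30·8.1 − 28.4 = 0 → M_A = 770.7 kip·ft.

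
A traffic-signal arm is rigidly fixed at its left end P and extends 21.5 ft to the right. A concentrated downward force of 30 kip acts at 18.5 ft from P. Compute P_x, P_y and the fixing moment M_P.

P_x = 0, P_y = 30.00 kip, M_P = 555.0 kip·ft

ΣF_x = 0: P_x = 0.
ΣF_y = 0: P_y − 30 = 0 → P_y = 30.00 kip.
ΣM about P: M_P − 30·18.5 = 0 → M_P = 555.0 kip·ft.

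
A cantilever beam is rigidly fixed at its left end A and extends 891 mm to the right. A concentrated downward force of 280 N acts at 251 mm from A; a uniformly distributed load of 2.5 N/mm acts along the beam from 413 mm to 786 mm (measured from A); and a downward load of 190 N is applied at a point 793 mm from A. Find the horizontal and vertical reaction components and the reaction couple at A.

Resultant of the distributed load: 2.5 × 373 = 932.5 N at 599.5 mm from A.
ΣF_x = 0: A_x = 0.
ΣF_y = 0: A_y − 280 − 2.5·373 − 190 = 0 → A_y = 1402 N.
ΣM about A: M_A − 280·251 − (2.5·373)·599.5 − 190·793 = 0 → M_A = 780000 N·mm.

A_x = 0, A_y = 1402 N, M_A = 780000 N·mm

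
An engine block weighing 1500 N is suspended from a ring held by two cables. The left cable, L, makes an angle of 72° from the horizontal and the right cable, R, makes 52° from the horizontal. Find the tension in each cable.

T_L = 1114 N, T_R = 559.1 N

ΣF_x = 0: −T_L·cos72° + T_R·cos52° = 0 → T_R = 0.501927·T_L.
ΣF_y = 0: T_L·sin72° + T_R·sin52° = 1500.
Substitute: T_L·(0.951057 + 0.501927·0.788011) = 1500 → T_L = 1113.93 ≈ 1114 N.
Then T_R = 0.501927 × 1113.93 = 559.1 N.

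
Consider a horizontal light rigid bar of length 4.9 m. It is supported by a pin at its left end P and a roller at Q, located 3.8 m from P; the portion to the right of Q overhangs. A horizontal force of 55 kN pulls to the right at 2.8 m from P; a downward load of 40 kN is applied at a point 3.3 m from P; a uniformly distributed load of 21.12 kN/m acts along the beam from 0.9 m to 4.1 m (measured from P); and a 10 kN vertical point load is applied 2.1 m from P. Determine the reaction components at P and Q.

Resultant of the distributed load: 21.12 × 3.2 = 67.584 kN at 2.5 m from P.
Taking moments about P: Q_y·3.8 − 40·3.3 − (21.12·3.2)·2.5 − 10·2.1 = 0 → Q_y = 321.96/3.8 = 84.7263 ≈ 84.73 kN.
ΣF_y = 0: P_y + 84.7263 − 40 − 21.12·3.2 − 10 = 0 → P_y = 32.86 kN.
ΣF_x = 0: P_x + 55 = 0 → P_x = -55.00 kN.

P_x = -55.00 kN, P_y = 32.86 kN, Q_y = 84.73 kN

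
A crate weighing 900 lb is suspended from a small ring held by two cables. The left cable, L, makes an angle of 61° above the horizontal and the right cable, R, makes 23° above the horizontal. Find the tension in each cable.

T_L = 833.0 lb, T_R = 438.7 lb

ΣF_x = 0: −T_L·cos61° + T_R·cos23° = 0 → T_R = 0.526678·T_L.
ΣF_y = 0: T_L·sin61° + T_R·sin23° = 900.
Substitute: T_L·(0.87462 + 0.526678·0.390731) = 900 → T_L = 833.018 ≈ 833.0 lb.
Then T_R = 0.526678 × 833.018 = 438.7 lb.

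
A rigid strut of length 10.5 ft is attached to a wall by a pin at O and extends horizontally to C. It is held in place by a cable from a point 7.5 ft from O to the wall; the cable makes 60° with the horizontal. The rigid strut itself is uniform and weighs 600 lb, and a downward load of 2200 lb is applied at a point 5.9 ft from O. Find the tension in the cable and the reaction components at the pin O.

ΣM about O: T·sin60°·7.5 − 600·5.25 − 2200·5.9 = 0 → T = 16130/(7.5·0.866025) = 2483.38 ≈ 2483 lb.
ΣF_x = 0: O_x − T·cos60° = 0 → O_x = 2483.38 × 0.5 = 1242 lb.
ΣF_y = 0: O_y + T·sin60° − 600 − 2200 = 0 → O_y = 2800 − 2483.38 × 0.866025 = 649.3 lb.

T = 2483 lb, O_x = 1242 lb, O_y = 649.3 lb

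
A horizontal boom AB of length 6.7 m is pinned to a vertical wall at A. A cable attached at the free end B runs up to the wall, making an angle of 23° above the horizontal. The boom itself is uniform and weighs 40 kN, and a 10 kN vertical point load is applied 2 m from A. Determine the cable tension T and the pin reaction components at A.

T = 58.83 kN, A_x = 54.15 kN, A_y = 27.01 kN

ΣM about A: T·sin23°·6.7 − 40·3.35 − 10·2 = 0 → T = 154/(6.7·0.390731) = 58.8258 ≈ 58.83 kN.
ΣF_x = 0: A_x − T·cos23° = 0 → A_x = 58.8258 × 0.920505 = 54.15 kN.
ΣF_y = 0: A_y + T·sin23° − 40 − 10 = 0 → A_y = 50 − 58.8258 × 0.390731 = 27.01 kN.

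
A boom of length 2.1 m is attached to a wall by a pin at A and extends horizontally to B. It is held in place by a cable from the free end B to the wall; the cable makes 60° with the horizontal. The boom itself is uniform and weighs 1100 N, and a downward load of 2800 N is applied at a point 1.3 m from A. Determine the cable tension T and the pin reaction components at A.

ΣM about A: T·sin60°·2.1 − 1100·1.05 − 2800·1.3 = 0 → T = 4795/(2.1·0.866025) = 2636.57 ≈ 2637 N.
ΣF_x = 0: A_x − T·cos60° = 0 → A_x = 2636.57 × 0.5 = 1318 N.
ΣF_y = 0: A_y + T·sin60° − 1100 − 2800 = 0 → A_y = 3900 − 2636.57 × 0.866025 = 1617 N.

T = 2637 N, A_x = 1318 N, A_y = 1617 N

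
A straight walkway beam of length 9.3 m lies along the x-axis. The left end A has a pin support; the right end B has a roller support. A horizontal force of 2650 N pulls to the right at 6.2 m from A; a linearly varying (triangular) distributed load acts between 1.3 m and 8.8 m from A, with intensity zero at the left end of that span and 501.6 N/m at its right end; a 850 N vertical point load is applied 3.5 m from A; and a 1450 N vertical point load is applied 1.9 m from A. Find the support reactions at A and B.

Resultant of the triangular load: ½ × 501.6 × 7.5 = 1881 N, acting at 6.3 m from A (one-third of the span from the peak).
Taking moments about A: B_y·9.3 − (½·501.6·7.5)·6.3 − 850·3.5 − 1450·1.9 = 0 → B_y = 17580.3/9.3 = 1890.35 ≈ 1890 N.
ΣF_y = 0: A_y + 1890.35 − ½·501.6·7.5 − 850 − 1450 = 0 → A_y = 2291 N.
ΣF_x = 0: A_x + 2650 = 0 → A_x = -2650 N.

A_x = -2650 N, A_y = 2291 N, B_y = 1890 N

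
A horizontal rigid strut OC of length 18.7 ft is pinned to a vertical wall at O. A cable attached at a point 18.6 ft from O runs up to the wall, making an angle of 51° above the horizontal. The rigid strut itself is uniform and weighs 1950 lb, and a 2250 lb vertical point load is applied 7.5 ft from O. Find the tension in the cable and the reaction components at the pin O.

T = 2429 lb, O_x = 1528 lb, O_y = 2312 lb

ΣM about O: T·sin51°·18.6 − 1950·9.35 − 2250·7.5 = 0 → T = 35107.5/(18.6·0.777146) = 2428.76 ≈ 2429 lb.
ΣF_x = 0: O_x − T·cos51° = 0 → O_x = 2428.76 × 0.62932 = 1528 lb.
ΣF_y = 0: O_y + T·sin51° − 1950 − 2250 = 0 → O_y = 4200 − 2428.76 × 0.777146 = 2312 lb.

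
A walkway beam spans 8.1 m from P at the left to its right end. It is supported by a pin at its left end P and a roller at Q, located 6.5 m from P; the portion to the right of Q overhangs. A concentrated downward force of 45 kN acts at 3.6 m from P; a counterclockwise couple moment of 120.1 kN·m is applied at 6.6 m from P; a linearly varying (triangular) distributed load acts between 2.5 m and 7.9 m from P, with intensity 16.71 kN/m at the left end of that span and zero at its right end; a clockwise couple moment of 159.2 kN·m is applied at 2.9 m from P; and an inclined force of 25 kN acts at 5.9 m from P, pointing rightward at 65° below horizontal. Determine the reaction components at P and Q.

Resultant of the triangular load: ½ × 16.71 × 5.4 = 45.117 kN, acting at 4.3 m from P (one-third of the span from the peak).
Moments about P: Q_y·6.5 − 45·3.6 + 120.1 − (½·16.71·5.4)·4.3 − 159.2 − 25·sin65°·5.9 = 0 → Q_y = 528.783/6.5 = 81.3512 ≈ 81.35 kN.
ΣF_y = 0: P_y + 81.3512 − 45 − ½·16.71·5.4 − 25·sin65° = 0 → P_y = 31.42 kN.
ΣF_x = 0: P_x + 25·cos65° = 0 → P_x = -10.57 kN.

P_x = -10.57 kN, P_y = 31.42 kN, Q_y = 81.35 kN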